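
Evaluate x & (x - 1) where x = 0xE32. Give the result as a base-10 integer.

3632

x = 111000110010 = 3634
x - 1 = 111000110001
AND   = 111000110000 = 3632
(x & (x - 1) clears the lowest set bit of x.)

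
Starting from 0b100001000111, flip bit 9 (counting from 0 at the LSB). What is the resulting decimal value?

2631

x = 100001000111
bit 9 is currently 0; toggle it via x ^ (1 << 9) = x ^ 512
→ 101001000111 = 2631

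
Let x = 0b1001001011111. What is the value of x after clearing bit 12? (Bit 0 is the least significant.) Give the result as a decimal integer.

607

x = 1001001011111
bit 12 is currently 1; clear it via x & ~(1 << 12) = x & ~4096
→ 0001001011111 = 607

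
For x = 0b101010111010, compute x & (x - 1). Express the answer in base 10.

x = 101010111010 = 2746
x - 1 = 101010111001
AND   = 101010111000 = 2744
(x & (x - 1) clears the lowest set bit of x.)

2744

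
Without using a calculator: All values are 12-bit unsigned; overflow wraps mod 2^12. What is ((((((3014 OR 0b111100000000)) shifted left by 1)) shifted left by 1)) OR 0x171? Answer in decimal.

3961

3014 = 101111000110
0b111100000000 = 111100000000
→ OR → 111111000110 = 4038
→ shifted left by 1 (mod 2^12) → 111110001100 = 3980
→ shifted left by 1 (mod 2^12) → 111100011000 = 3864
0x171 = 000101110001
→ OR → 111101111001 = 3961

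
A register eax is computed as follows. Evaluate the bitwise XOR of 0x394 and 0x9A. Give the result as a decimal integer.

782

0x394 = 1110010100
0x9A = 0010011010
XOR → 1100001110 = 782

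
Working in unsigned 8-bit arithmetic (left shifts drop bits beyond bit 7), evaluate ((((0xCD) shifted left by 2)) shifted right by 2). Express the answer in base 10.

13

0xCD = 11001101
→ shifted left by 2 (mod 2^8) → 00110100 = 52
→ shifted right by 2 → 00001101 = 13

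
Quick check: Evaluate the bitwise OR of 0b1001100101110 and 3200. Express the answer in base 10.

a = 1001100101110
3200 = 0110010000000
 OR → 1111110101110 = 8110

8110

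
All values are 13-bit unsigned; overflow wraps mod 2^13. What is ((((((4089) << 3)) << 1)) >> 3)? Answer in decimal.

1010

4089 = 0111111111001
→ << 3 (mod 2^13) → 1111111001000 = 8136
→ << 1 (mod 2^13) → 1111110010000 = 8080
→ >> 3 → 0001111110010 = 1010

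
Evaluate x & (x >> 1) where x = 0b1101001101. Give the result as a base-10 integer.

260

x = 1101001101 = 845
x>>1 = 0110100110
AND  = 0100000100 = 260
(x & (x >> 1) has a 1 wherever x has two consecutive 1 bits.)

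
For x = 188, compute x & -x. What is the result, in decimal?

x = 10111100 = 188
-x (two's complement) = …01000100
AND   = 00000100 = 4
(x & -x isolates the lowest set bit of x.)

4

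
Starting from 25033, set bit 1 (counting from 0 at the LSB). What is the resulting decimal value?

x = 110000111001001
bit 1 is currently 0; set it via x | (1 << 1) = x | 2
→ 110000111001011 = 25035

25035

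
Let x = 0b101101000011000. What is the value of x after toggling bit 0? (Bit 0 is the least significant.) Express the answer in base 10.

23065

x = 101101000011000
bit 0 is currently 0; toggle it via x ^ (1 << 0) = x ^ 1
→ 101101000011001 = 23065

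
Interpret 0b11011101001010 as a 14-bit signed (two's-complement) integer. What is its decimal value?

pattern = 11011101001010 (MSB is 1 ⇒ negative)
Invert: 00100010110101, add 1 → 00100010110110 = 2230, so the value is -2230.
(Equivalently: 14154 - 2^14 = 14154 - 16384 = -2230.)

-2230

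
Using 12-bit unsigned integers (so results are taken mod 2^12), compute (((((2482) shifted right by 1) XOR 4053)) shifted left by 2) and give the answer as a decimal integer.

2482 = 100110110010
→ shifted right by 1 → 010011011001 = 1241
4053 = 111111010101
→ XOR → 101100001100 = 2828
→ shifted left by 2 (mod 2^12) → 110000110000 = 3120

3120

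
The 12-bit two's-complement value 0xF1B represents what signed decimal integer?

-229

pattern = 111100011011 (MSB is 1 ⇒ negative)
Invert: 000011100100, add 1 → 000011100101 = 229, so the value is -229.
(Equivalently: 3867 - 2^12 = 3867 - 4096 = -229.)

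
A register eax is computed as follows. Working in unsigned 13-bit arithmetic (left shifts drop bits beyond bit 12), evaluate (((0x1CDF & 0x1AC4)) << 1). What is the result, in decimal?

4488

0x1CDF = 1110011011111
0x1AC4 = 1101011000100
→ & → 1100011000100 = 6340
→ << 1 (mod 2^13) → 1000110001000 = 4488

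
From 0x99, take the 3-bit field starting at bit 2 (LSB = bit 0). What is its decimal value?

v = 010011001
Shift right by 2: 0100110
Mask low 3 bits: 110 = 6

6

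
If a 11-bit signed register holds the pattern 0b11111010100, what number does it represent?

pattern = 11111010100 (MSB is 1 ⇒ negative)
Invert: 00000101011, add 1 → 00000101100 = 44, so the value is -44.
(Equivalently: 2004 - 2^11 = 2004 - 2048 = -44.)

-44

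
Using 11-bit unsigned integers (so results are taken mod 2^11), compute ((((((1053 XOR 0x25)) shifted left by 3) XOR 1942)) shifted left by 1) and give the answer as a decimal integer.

1196

1053 = 10000011101
0x25 = 00000100101
→ XOR → 10000111000 = 1080
→ shifted left by 3 (mod 2^11) → 00111000000 = 448
1942 = 11110010110
→ XOR → 11001010110 = 1622
→ shifted left by 1 (mod 2^11) → 10010101100 = 1196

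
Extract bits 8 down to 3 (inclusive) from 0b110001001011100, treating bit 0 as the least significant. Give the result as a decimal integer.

v = 110001001011100
Shift right by 3: 110001001011
Mask low 6 bits: 001011 = 11

11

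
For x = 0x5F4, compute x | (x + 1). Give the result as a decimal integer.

1525

x = 10111110100 = 1524
x + 1 = 10111110101
OR    = 10111110101 = 1525
(x | (x + 1) sets the lowest cleared bit.)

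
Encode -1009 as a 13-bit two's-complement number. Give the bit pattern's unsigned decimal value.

1009 in 13 bits: 0001111110001
Invert: 1110000001110
Add 1:  1110000001111 = 7183
(Check: 2^13 - 1009 = 8192 - 1009 = 7183.)

7183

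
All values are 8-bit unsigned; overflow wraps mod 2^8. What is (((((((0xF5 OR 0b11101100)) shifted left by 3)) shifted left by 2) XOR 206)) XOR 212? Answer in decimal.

186

0xF5 = 11110101
0b11101100 = 11101100
→ OR → 11111101 = 253
→ shifted left by 3 (mod 2^8) → 11101000 = 232
→ shifted left by 2 (mod 2^8) → 10100000 = 160
206 = 11001110
→ XOR → 01101110 = 110
212 = 11010100
→ XOR → 10111010 = 186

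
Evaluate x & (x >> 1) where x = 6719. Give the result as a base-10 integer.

x = 1101000111111 = 6719
x>>1 = 0110100011111
AND  = 0100000011111 = 2079
(x & (x >> 1) has a 1 wherever x has two consecutive 1 bits.)

2079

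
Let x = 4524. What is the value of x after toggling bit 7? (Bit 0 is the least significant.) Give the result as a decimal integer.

4396

x = 1000110101100
bit 7 is currently 1; toggle it via x ^ (1 << 7) = x ^ 128
→ 1000100101100 = 4396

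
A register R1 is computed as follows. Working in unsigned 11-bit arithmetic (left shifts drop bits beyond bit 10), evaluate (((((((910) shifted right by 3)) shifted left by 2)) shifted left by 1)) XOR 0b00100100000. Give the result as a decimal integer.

910 = 01110001110
→ shifted right by 3 → 00001110001 = 113
→ shifted left by 2 (mod 2^11) → 00111000100 = 452
→ shifted left by 1 (mod 2^11) → 01110001000 = 904
0b00100100000 = 00100100000
→ XOR → 01010101000 = 680

680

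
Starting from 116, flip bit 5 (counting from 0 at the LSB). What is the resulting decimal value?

84

x = 0001110100
bit 5 is currently 1; toggle it via x ^ (1 << 5) = x ^ 32
→ 0001010100 = 84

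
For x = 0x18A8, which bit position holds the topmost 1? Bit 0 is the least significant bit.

0x18A8 = 1100010101000
The topmost 1 is at position 12 (since 2^12 = 4096 ≤ 6312 < 8192).

12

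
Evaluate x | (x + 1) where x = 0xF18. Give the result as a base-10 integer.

3865

x = 111100011000 = 3864
x + 1 = 111100011001
OR    = 111100011001 = 3865
(x | (x + 1) sets the lowest cleared bit.)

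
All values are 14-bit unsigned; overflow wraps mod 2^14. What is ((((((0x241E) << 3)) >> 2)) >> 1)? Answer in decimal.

1054

0x241E = 10010000011110
→ << 3 (mod 2^14) → 10000011110000 = 8432
→ >> 2 → 00100000111100 = 2108
→ >> 1 → 00010000011110 = 1054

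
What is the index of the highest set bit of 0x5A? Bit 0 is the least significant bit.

6

0x5A = 1011010
The topmost 1 is at position 6 (since 2^6 = 64 ≤ 90 < 128).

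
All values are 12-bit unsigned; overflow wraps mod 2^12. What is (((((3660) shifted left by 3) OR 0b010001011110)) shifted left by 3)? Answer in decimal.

1008

3660 = 111001001100
→ shifted left by 3 (mod 2^12) → 001001100000 = 608
0b010001011110 = 010001011110
→ OR → 011001111110 = 1662
→ shifted left by 3 (mod 2^12) → 001111110000 = 1008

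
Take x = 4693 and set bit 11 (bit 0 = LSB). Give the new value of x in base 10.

6741

x = 1001001010101
bit 11 is currently 0; set it via x | (1 << 11) = x | 2048
→ 1101001010101 = 6741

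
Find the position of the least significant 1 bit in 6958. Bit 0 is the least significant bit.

1

6958 = 1101100101110
Trailing zeros: 1, so the lowest set bit is bit 1 (value 2).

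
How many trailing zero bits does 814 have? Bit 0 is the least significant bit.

1

814 = 1100101110
Trailing zeros: 1, so the lowest set bit is bit 1 (value 2).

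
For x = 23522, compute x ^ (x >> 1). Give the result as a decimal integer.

x = 101101111100010 = 23522
x>>1 = 010110111110001
XOR  = 111011000010011 = 30227
(x ^ (x >> 1) gives the standard binary-reflected Gray code of x.)

30227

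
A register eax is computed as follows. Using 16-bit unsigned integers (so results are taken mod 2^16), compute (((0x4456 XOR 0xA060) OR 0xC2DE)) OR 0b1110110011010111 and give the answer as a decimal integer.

61183

0x4456 = 0100010001010110
0xA060 = 1010000001100000
→ XOR → 1110010000110110 = 58422
0xC2DE = 1100001011011110
→ OR → 1110011011111110 = 59134
0b1110110011010111 = 1110110011010111
→ OR → 1110111011111111 = 61183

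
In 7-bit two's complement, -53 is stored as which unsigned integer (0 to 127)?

53 in 7 bits: 0110101
Invert: 1001010
Add 1:  1001011 = 75
(Check: 2^7 - 53 = 128 - 53 = 75.)

75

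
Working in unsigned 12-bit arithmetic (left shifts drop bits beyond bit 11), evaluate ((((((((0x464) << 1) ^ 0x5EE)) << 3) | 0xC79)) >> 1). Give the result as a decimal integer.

1724

0x464 = 010001100100
→ << 1 (mod 2^12) → 100011001000 = 2248
0x5EE = 010111101110
→ ^ → 110100100110 = 3366
→ << 3 (mod 2^12) → 100100110000 = 2352
0xC79 = 110001111001
→ | → 110101111001 = 3449
→ >> 1 → 011010111100 = 1724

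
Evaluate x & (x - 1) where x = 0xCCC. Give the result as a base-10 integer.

x = 110011001100 = 3276
x - 1 = 110011001011
AND   = 110011001000 = 3272
(x & (x - 1) clears the lowest set bit of x.)

3272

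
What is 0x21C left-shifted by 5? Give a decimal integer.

17280

0x21C = 000001000011100
shift left by 5 → 100001110000000 = 17280
(equivalently, 540 × 2^5 = 540 × 32)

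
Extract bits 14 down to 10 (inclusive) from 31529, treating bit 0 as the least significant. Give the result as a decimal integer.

v = 111101100101001
Shift right by 10: 11110
Mask low 5 bits: 11110 = 30

30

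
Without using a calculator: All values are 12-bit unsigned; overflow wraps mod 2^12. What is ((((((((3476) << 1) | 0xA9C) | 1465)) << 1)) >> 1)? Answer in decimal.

3476 = 110110010100
→ << 1 (mod 2^12) → 101100101000 = 2856
0xA9C = 101010011100
→ | → 101110111100 = 3004
1465 = 010110111001
→ | → 111110111101 = 4029
→ << 1 (mod 2^12) → 111101111010 = 3962
→ >> 1 → 011110111101 = 1981

1981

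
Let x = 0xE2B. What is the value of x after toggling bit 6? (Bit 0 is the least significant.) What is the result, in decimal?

x = 00111000101011
bit 6 is currently 0; toggle it via x ^ (1 << 6) = x ^ 64
→ 00111001101011 = 3691

3691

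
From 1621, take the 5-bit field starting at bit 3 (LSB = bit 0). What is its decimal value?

10

v = 11001010101
Shift right by 3: 11001010
Mask low 5 bits: 01010 = 10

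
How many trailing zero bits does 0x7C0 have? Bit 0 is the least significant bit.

0x7C0 = 11111000000
Trailing zeros: 6, so the lowest set bit is bit 6 (value 64).

6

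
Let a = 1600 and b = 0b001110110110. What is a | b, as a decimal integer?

2038

1600 = 11001000000
b = 01110110110
 OR → 11111110110 = 2038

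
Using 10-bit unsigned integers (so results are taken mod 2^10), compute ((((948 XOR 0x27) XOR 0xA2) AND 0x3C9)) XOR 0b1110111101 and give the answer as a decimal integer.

188

948 = 1110110100
0x27 = 0000100111
→ XOR → 1110010011 = 915
0xA2 = 0010100010
→ XOR → 1100110001 = 817
0x3C9 = 1111001001
→ AND → 1100000001 = 769
0b1110111101 = 1110111101
→ XOR → 0010111100 = 188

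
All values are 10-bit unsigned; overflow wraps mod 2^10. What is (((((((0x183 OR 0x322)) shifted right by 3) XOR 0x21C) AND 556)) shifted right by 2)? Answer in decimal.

138

0x183 = 0110000011
0x322 = 1100100010
→ OR → 1110100011 = 931
→ shifted right by 3 → 0001110100 = 116
0x21C = 1000011100
→ XOR → 1001101000 = 616
556 = 1000101100
→ AND → 1000101000 = 552
→ shifted right by 2 → 0010001010 = 138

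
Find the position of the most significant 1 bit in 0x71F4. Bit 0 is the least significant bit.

14

0x71F4 = 111000111110100
The topmost 1 is at position 14 (since 2^14 = 16384 ≤ 29172 < 32768).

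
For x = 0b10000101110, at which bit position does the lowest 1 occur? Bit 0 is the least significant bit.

0b10000101110 = 10000101110
Trailing zeros: 1, so the lowest set bit is bit 1 (value 2).

1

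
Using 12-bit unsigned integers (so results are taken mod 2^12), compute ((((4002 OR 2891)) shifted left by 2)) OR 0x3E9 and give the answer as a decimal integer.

4077

4002 = 111110100010
2891 = 101101001011
→ OR → 111111101011 = 4075
→ shifted left by 2 (mod 2^12) → 111110101100 = 4012
0x3E9 = 001111101001
→ OR → 111111101101 = 4077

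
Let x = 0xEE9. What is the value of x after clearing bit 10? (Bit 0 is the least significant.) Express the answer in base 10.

2793

x = 0111011101001
bit 10 is currently 1; clear it via x & ~(1 << 10) = x & ~1024
→ 0101011101001 = 2793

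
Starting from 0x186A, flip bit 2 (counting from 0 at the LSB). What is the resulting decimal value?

x = 1100001101010
bit 2 is currently 0; toggle it via x ^ (1 << 2) = x ^ 4
→ 1100001101110 = 6254

6254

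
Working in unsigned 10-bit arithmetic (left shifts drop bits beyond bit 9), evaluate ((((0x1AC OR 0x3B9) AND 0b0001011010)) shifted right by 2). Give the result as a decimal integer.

6

0x1AC = 0110101100
0x3B9 = 1110111001
→ OR → 1110111101 = 957
0b0001011010 = 0001011010
→ AND → 0000011000 = 24
→ shifted right by 2 → 0000000110 = 6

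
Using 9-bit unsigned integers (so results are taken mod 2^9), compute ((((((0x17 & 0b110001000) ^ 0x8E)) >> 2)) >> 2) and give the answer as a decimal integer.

8

0x17 = 000010111
0b110001000 = 110001000
→ & → 000000000 = 0
0x8E = 010001110
→ ^ → 010001110 = 142
→ >> 2 → 000100011 = 35
→ >> 2 → 000001000 = 8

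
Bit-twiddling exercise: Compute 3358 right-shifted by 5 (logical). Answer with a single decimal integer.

3358 = 110100011110
shift right by 5 → 000001101000 = 104
(equivalently, floor(3358 / 32))

104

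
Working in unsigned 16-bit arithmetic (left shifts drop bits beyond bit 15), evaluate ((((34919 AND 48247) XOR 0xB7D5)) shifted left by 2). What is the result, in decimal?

34919 = 1000100001100111
48247 = 1011110001110111
→ AND → 1000100001100111 = 34919
0xB7D5 = 1011011111010101
→ XOR → 0011111110110010 = 16306
→ shifted left by 2 (mod 2^16) → 1111111011001000 = 65224

65224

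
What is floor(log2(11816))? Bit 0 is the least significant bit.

11816 = 10111000101000
The topmost 1 is at position 13 (since 2^13 = 8192 ≤ 11816 < 16384).

13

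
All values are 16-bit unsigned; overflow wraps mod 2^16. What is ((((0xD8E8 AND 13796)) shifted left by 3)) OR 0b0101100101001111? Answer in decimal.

57167

0xD8E8 = 1101100011101000
13796 = 0011010111100100
→ AND → 0001000011100000 = 4320
→ shifted left by 3 (mod 2^16) → 1000011100000000 = 34560
0b0101100101001111 = 0101100101001111
→ OR → 1101111101001111 = 57167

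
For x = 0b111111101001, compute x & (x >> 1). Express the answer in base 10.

2016

x = 111111101001 = 4073
x>>1 = 011111110100
AND  = 011111100000 = 2016
(x & (x >> 1) has a 1 wherever x has two consecutive 1 bits.)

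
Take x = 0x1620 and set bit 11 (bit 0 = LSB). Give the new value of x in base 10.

x = 1011000100000
bit 11 is currently 0; set it via x | (1 << 11) = x | 2048
→ 1111000100000 = 7712

7712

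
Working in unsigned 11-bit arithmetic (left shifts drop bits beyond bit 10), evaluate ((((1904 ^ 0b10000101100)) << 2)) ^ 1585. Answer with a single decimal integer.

833

1904 = 11101110000
0b10000101100 = 10000101100
→ ^ → 01101011100 = 860
→ << 2 (mod 2^11) → 10101110000 = 1392
1585 = 11000110001
→ ^ → 01101000001 = 833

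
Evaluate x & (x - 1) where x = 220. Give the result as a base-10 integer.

216

x = 11011100 = 220
x - 1 = 11011011
AND   = 11011000 = 216
(x & (x - 1) clears the lowest set bit of x.)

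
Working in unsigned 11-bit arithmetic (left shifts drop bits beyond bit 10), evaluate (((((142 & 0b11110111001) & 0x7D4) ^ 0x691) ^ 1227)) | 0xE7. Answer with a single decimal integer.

767

142 = 00010001110
0b11110111001 = 11110111001
→ & → 00010001000 = 136
0x7D4 = 11111010100
→ & → 00010000000 = 128
0x691 = 11010010001
→ ^ → 11000010001 = 1553
1227 = 10011001011
→ ^ → 01011011010 = 730
0xE7 = 00011100111
→ | → 01011111111 = 767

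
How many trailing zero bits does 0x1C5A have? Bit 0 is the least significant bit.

0x1C5A = 1110001011010
Trailing zeros: 1, so the lowest set bit is bit 1 (value 2).

1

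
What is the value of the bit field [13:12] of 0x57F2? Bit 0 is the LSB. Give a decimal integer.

1

v = 101011111110010
Shift right by 12: 101
Mask low 2 bits: 01 = 1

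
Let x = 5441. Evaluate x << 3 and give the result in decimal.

5441 = 0001010101000001
shift left by 3 → 1010101000001000 = 43528
(equivalently, 5441 × 2^3 = 5441 × 8)

43528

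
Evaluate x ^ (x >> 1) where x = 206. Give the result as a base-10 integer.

169

x = 11001110 = 206
x>>1 = 01100111
XOR  = 10101001 = 169
(x ^ (x >> 1) gives the standard binary-reflected Gray code of x.)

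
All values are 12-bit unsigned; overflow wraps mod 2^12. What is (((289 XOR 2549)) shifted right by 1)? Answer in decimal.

1130

289 = 000100100001
2549 = 100111110101
→ XOR → 100011010100 = 2260
→ shifted right by 1 → 010001101010 = 1130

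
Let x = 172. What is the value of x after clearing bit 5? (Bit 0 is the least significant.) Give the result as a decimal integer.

x = 10101100
bit 5 is currently 1; clear it via x & ~(1 << 5) = x & ~32
→ 10001100 = 140

140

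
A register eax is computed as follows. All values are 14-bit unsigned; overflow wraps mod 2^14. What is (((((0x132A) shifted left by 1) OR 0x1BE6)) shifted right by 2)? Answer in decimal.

0x132A = 01001100101010
→ shifted left by 1 (mod 2^14) → 10011001010100 = 9812
0x1BE6 = 01101111100110
→ OR → 11111111110110 = 16374
→ shifted right by 2 → 00111111111101 = 4093

4093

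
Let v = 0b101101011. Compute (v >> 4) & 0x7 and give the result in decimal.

6

v = 101101011
Shift right by 4: 10110
Mask low 3 bits: 110 = 6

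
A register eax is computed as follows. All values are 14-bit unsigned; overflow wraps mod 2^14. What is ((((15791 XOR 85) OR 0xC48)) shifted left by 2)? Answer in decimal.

15791 = 11110110101111
85 = 00000001010101
→ XOR → 11110111111010 = 15866
0xC48 = 00110001001000
→ OR → 11110111111010 = 15866
→ shifted left by 2 (mod 2^14) → 11011111101000 = 14312

14312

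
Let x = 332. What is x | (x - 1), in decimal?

x = 101001100 = 332
x - 1 = 101001011
OR    = 101001111 = 335
(x | (x - 1) sets all bits below the lowest set bit.)

335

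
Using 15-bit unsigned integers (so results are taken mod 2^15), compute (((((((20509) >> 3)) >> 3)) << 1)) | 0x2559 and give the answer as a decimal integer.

10201

20509 = 101000000011101
→ >> 3 → 000101000000011 = 2563
→ >> 3 → 000000101000000 = 320
→ << 1 (mod 2^15) → 000001010000000 = 640
0x2559 = 010010101011001
→ | → 010011111011001 = 10201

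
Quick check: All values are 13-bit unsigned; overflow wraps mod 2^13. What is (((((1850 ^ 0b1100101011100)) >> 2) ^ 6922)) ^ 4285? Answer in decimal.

1850 = 0011100111010
0b1100101011100 = 1100101011100
→ ^ → 1111001100110 = 7782
→ >> 2 → 0011110011001 = 1945
6922 = 1101100001010
→ ^ → 1110010010011 = 7315
4285 = 1000010111101
→ ^ → 0110000101110 = 3118

3118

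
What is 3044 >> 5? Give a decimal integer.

3044 = 101111100100
shift right by 5 → 000001011111 = 95
(equivalently, floor(3044 / 32))

95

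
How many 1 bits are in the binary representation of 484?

5

484 = 111100100
Count the 1s: 1 + 1 + 1 + 1 + 1 = 5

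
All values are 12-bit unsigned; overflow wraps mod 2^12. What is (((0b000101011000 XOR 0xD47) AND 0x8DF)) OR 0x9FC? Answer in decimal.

0b000101011000 = 000101011000
0xD47 = 110101000111
→ XOR → 110000011111 = 3103
0x8DF = 100011011111
→ AND → 100000011111 = 2079
0x9FC = 100111111100
→ OR → 100111111111 = 2559

2559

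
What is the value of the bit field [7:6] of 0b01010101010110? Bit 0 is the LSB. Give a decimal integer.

v = 01010101010110
Shift right by 6: 01010101
Mask low 2 bits: 01 = 1

1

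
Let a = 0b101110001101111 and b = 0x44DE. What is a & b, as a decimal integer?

17486

a = 101110001101111
0x44DE = 100010011011110
AND → 100010001001110 = 17486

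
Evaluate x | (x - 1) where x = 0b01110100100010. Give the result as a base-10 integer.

7459

x = 1110100100010 = 7458
x - 1 = 1110100100001
OR    = 1110100100011 = 7459
(x | (x - 1) sets all bits below the lowest set bit.)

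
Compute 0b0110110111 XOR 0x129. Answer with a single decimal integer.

a = 110110111
0x129 = 100101001
XOR → 010011110 = 158

158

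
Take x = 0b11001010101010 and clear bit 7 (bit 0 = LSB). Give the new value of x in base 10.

x = 11001010101010
bit 7 is currently 1; clear it via x & ~(1 << 7) = x & ~128
→ 11001000101010 = 12842

12842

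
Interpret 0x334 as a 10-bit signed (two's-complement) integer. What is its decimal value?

pattern = 1100110100 (MSB is 1 ⇒ negative)
Invert: 0011001011, add 1 → 0011001100 = 204, so the value is -204.
(Equivalently: 820 - 2^10 = 820 - 1024 = -204.)

-204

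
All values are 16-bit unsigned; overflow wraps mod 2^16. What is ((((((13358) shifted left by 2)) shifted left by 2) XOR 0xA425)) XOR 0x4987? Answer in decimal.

44866

13358 = 0011010000101110
→ shifted left by 2 (mod 2^16) → 1101000010111000 = 53432
→ shifted left by 2 (mod 2^16) → 0100001011100000 = 17120
0xA425 = 1010010000100101
→ XOR → 1110011011000101 = 59077
0x4987 = 0100100110000111
→ XOR → 1010111101000010 = 44866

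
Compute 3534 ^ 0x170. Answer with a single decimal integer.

3262

3534 = 110111001110
0x170 = 000101110000
XOR → 110010111110 = 3262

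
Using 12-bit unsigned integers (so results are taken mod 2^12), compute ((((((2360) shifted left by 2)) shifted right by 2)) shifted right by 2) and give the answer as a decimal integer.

2360 = 100100111000
→ shifted left by 2 (mod 2^12) → 010011100000 = 1248
→ shifted right by 2 → 000100111000 = 312
→ shifted right by 2 → 000001001110 = 78

78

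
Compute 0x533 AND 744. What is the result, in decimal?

32

0x533 = 10100110011
744 = 01011101000
AND → 00000100000 = 32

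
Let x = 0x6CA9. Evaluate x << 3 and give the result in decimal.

0x6CA9 = 000110110010101001
shift left by 3 → 110110010101001000 = 222536
(equivalently, 27817 × 2^3 = 27817 × 8)

222536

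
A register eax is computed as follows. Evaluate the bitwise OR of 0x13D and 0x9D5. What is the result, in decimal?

2557

0x13D = 000100111101
0x9D5 = 100111010101
 OR → 100111111101 = 2557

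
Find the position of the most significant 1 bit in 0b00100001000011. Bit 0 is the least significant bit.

0b00100001000011 = 100001000011
The topmost 1 is at position 11 (since 2^11 = 2048 ≤ 2115 < 4096).

11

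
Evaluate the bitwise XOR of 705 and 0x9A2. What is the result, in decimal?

705 = 001011000001
0x9A2 = 100110100010
XOR → 101101100011 = 2915

2915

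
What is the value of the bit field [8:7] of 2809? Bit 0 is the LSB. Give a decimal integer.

1

v = 0101011111001
Shift right by 7: 010101
Mask low 2 bits: 01 = 1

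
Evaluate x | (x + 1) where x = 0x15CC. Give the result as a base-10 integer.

x = 1010111001100 = 5580
x + 1 = 1010111001101
OR    = 1010111001101 = 5581
(x | (x + 1) sets the lowest cleared bit.)

5581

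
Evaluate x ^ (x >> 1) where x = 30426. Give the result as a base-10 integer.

x = 111011011011010 = 30426
x>>1 = 011101101101101
XOR  = 100110110110111 = 19895
(x ^ (x >> 1) gives the standard binary-reflected Gray code of x.)

19895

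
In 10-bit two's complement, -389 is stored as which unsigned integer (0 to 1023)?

389 in 10 bits: 0110000101
Invert: 1001111010
Add 1:  1001111011 = 635
(Check: 2^10 - 389 = 1024 - 389 = 635.)

635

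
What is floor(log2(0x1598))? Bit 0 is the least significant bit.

12

0x1598 = 1010110011000
The topmost 1 is at position 12 (since 2^12 = 4096 ≤ 5528 < 8192).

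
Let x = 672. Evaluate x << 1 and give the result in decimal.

672 = 01010100000
shift left by 1 → 10101000000 = 1344
(equivalently, 672 × 2^1 = 672 × 2)

1344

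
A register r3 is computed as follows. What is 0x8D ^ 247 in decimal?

0x8D = 10001101
247 = 11110111
XOR → 01111010 = 122

122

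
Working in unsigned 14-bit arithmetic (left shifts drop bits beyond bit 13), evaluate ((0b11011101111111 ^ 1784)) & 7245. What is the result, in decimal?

4101

0b11011101111111 = 11011101111111
1784 = 00011011111000
→ ^ → 11000110000111 = 12679
7245 = 01110001001101
→ & → 01000000000101 = 4101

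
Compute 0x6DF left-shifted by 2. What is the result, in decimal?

0x6DF = 0011011011111
shift left by 2 → 1101101111100 = 7036
(equivalently, 1759 × 2^2 = 1759 × 4)

7036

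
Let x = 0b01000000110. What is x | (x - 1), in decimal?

x = 1000000110 = 518
x - 1 = 1000000101
OR    = 1000000111 = 519
(x | (x - 1) sets all bits below the lowest set bit.)

519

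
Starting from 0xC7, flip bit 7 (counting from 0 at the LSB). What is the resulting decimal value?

x = 011000111
bit 7 is currently 1; toggle it via x ^ (1 << 7) = x ^ 128
→ 001000111 = 71

71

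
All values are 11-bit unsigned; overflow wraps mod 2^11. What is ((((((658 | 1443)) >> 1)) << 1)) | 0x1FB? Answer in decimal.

658 = 01010010010
1443 = 10110100011
→ | → 11110110011 = 1971
→ >> 1 → 01111011001 = 985
→ << 1 (mod 2^11) → 11110110010 = 1970
0x1FB = 00111111011
→ | → 11111111011 = 2043

2043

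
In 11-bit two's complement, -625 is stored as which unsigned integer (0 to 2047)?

1423

625 in 11 bits: 01001110001
Invert: 10110001110
Add 1:  10110001111 = 1423
(Check: 2^11 - 625 = 2048 - 625 = 1423.)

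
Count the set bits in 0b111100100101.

7

n = 111100100101
Count the 1s: 1 + 1 + 1 + 1 + 1 + 1 + 1 = 7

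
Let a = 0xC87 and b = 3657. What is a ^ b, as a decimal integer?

718

0xC87 = 110010000111
3657 = 111001001001
XOR → 001011001110 = 718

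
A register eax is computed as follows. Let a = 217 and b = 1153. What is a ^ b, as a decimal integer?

217 = 00011011001
1153 = 10010000001
XOR → 10001011000 = 1112

1112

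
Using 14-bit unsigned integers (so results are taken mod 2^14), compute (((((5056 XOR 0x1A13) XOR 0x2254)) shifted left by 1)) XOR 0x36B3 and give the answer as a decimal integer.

8637

5056 = 01001111000000
0x1A13 = 01101000010011
→ XOR → 00100111010011 = 2515
0x2254 = 10001001010100
→ XOR → 10101110000111 = 11143
→ shifted left by 1 (mod 2^14) → 01011100001110 = 5902
0x36B3 = 11011010110011
→ XOR → 10000110111101 = 8637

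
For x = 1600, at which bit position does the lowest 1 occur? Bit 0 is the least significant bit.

1600 = 11001000000
Trailing zeros: 6, so the lowest set bit is bit 6 (value 64).

6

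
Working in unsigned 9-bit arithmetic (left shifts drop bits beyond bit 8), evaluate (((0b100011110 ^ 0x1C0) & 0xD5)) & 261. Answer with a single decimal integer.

4

0b100011110 = 100011110
0x1C0 = 111000000
→ ^ → 011011110 = 222
0xD5 = 011010101
→ & → 011010100 = 212
261 = 100000101
→ & → 000000100 = 4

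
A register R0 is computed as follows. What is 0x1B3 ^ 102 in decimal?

0x1B3 = 110110011
102 = 001100110
XOR → 111010101 = 469

469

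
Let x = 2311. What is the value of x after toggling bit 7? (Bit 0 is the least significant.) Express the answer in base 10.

2439

x = 0100100000111
bit 7 is currently 0; toggle it via x ^ (1 << 7) = x ^ 128
→ 0100110000111 = 2439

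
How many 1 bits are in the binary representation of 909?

6

909 = 1110001101
Count the 1s: 1 + 1 + 1 + 1 + 1 + 1 = 6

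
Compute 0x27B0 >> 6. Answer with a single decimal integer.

0x27B0 = 10011110110000
shift right by 6 → 00000010011110 = 158
(equivalently, floor(10160 / 64))

158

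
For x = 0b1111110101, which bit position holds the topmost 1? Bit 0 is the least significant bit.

9

0b1111110101 = 1111110101
The topmost 1 is at position 9 (since 2^9 = 512 ≤ 1013 < 1024).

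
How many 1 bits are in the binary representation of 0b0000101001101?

5

n = 101001101
Count the 1s: 1 + 1 + 1 + 1 + 1 = 5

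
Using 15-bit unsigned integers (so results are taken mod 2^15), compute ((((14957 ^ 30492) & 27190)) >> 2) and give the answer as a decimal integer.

4620

14957 = 011101001101101
30492 = 111011100011100
→ ^ → 100110101110001 = 19825
27190 = 110101000110110
→ & → 100100000110000 = 18480
→ >> 2 → 001001000001100 = 4620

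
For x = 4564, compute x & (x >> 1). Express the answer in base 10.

x = 1000111010100 = 4564
x>>1 = 0100011101010
AND  = 0000011000000 = 192
(x & (x >> 1) has a 1 wherever x has two consecutive 1 bits.)

192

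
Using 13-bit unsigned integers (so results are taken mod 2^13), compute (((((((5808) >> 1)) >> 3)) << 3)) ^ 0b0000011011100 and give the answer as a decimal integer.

2948

5808 = 1011010110000
→ >> 1 → 0101101011000 = 2904
→ >> 3 → 0000101101011 = 363
→ << 3 (mod 2^13) → 0101101011000 = 2904
0b0000011011100 = 0000011011100
→ ^ → 0101110000100 = 2948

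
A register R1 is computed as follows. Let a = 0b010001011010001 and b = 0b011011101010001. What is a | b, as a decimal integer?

14289

a = 10001011010001
b = 11011101010001
 OR → 11011111010001 = 14289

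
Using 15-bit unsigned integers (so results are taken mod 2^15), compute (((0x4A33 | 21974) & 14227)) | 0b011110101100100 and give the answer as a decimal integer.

16375

0x4A33 = 100101000110011
21974 = 101010111010110
→ | → 101111111110111 = 24567
14227 = 011011110010011
→ & → 001011110010011 = 6035
0b011110101100100 = 011110101100100
→ | → 011111111110111 = 16375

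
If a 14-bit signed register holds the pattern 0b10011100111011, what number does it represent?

pattern = 10011100111011 (MSB is 1 ⇒ negative)
Invert: 01100011000100, add 1 → 01100011000101 = 6341, so the value is -6341.
(Equivalently: 10043 - 2^14 = 10043 - 16384 = -6341.)

-6341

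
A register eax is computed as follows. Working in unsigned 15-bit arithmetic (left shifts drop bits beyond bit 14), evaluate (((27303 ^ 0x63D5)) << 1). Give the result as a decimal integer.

27303 = 110101010100111
0x63D5 = 110001111010101
→ ^ → 000100101110010 = 2418
→ << 1 (mod 2^15) → 001001011100100 = 4836

4836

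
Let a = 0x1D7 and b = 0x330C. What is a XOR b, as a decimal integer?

0x1D7 = 00000111010111
0x330C = 11001100001100
XOR → 11001011011011 = 13019

13019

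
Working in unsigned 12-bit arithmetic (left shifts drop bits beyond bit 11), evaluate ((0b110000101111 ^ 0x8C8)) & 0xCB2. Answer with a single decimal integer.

0b110000101111 = 110000101111
0x8C8 = 100011001000
→ ^ → 010011100111 = 1255
0xCB2 = 110010110010
→ & → 010010100010 = 1186

1186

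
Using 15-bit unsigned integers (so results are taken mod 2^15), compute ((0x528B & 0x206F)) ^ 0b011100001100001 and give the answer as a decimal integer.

0x528B = 101001010001011
0x206F = 010000001101111
→ & → 000000000001011 = 11
0b011100001100001 = 011100001100001
→ ^ → 011100001101010 = 14442

14442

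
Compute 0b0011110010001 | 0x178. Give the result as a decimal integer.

2041

a = 11110010001
0x178 = 00101111000
 OR → 11111111001 = 2041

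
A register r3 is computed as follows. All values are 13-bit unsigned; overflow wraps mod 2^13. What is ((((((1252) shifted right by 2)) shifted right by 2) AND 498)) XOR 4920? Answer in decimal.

4986

1252 = 0010011100100
→ shifted right by 2 → 0000100111001 = 313
→ shifted right by 2 → 0000001001110 = 78
498 = 0000111110010
→ AND → 0000001000010 = 66
4920 = 1001100111000
→ XOR → 1001101111010 = 4986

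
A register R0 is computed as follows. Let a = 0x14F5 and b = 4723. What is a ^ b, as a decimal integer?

0x14F5 = 1010011110101
4723 = 1001001110011
XOR → 0011010000110 = 1670

1670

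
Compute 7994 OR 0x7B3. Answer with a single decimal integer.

7994 = 1111100111010
0x7B3 = 0011110110011
 OR → 1111110111011 = 8123

8123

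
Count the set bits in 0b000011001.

n = 11001
Count the 1s: 1 + 1 + 1 = 3

3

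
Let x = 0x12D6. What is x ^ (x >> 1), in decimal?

x = 1001011010110 = 4822
x>>1 = 0100101101011
XOR  = 1101110111101 = 7101
(x ^ (x >> 1) gives the standard binary-reflected Gray code of x.)

7101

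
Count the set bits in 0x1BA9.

0x1BA9 = 1101110101001
Count the 1s: 1 + 1 + 1 + 1 + 1 + 1 + 1 + 1 = 8

8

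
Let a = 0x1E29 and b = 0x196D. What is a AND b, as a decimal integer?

0x1E29 = 1111000101001
0x196D = 1100101101101
AND → 1100000101001 = 6185

6185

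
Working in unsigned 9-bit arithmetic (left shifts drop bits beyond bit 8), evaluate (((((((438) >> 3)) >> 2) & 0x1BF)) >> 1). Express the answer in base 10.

6

438 = 110110110
→ >> 3 → 000110110 = 54
→ >> 2 → 000001101 = 13
0x1BF = 110111111
→ & → 000001101 = 13
→ >> 1 → 000000110 = 6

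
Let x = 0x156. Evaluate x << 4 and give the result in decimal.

5472

0x156 = 0000101010110
shift left by 4 → 1010101100000 = 5472
(equivalently, 342 × 2^4 = 342 × 16)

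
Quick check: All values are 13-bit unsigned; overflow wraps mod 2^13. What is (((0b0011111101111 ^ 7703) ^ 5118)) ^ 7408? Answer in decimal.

0b0011111101111 = 0011111101111
7703 = 1111000010111
→ ^ → 1100111111000 = 6648
5118 = 1001111111110
→ ^ → 0101000000110 = 2566
7408 = 1110011110000
→ ^ → 1011011110110 = 5878

5878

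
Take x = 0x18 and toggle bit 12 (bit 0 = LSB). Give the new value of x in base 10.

x = 0000000011000
bit 12 is currently 0; toggle it via x ^ (1 << 12) = x ^ 4096
→ 1000000011000 = 4120

4120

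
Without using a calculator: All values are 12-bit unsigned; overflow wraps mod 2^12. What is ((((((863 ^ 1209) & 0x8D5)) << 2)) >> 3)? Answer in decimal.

98

863 = 001101011111
1209 = 010010111001
→ ^ → 011111100110 = 2022
0x8D5 = 100011010101
→ & → 000011000100 = 196
→ << 2 (mod 2^12) → 001100010000 = 784
→ >> 3 → 000001100010 = 98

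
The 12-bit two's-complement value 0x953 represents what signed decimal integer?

-1709

pattern = 100101010011 (MSB is 1 ⇒ negative)
Invert: 011010101100, add 1 → 011010101101 = 1709, so the value is -1709.
(Equivalently: 2387 - 2^12 = 2387 - 4096 = -1709.)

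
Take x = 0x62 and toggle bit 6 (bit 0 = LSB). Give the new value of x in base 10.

34

x = 0001100010
bit 6 is currently 1; toggle it via x ^ (1 << 6) = x ^ 64
→ 0000100010 = 34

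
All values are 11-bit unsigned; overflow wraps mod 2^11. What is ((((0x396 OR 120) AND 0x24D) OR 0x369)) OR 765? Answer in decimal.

0x396 = 01110010110
120 = 00001111000
→ OR → 01111111110 = 1022
0x24D = 01001001101
→ AND → 01001001100 = 588
0x369 = 01101101001
→ OR → 01101101101 = 877
765 = 01011111101
→ OR → 01111111101 = 1021

1021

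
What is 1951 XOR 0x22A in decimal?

1951 = 11110011111
0x22A = 01000101010
XOR → 10110110101 = 1461

1461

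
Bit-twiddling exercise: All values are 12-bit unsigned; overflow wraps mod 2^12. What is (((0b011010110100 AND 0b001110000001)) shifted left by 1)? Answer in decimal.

1280

0b011010110100 = 011010110100
0b001110000001 = 001110000001
→ AND → 001010000000 = 640
→ shifted left by 1 (mod 2^12) → 010100000000 = 1280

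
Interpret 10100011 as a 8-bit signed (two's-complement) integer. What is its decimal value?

pattern = 10100011 (MSB is 1 ⇒ negative)
Invert: 01011100, add 1 → 01011101 = 93, so the value is -93.
(Equivalently: 163 - 2^8 = 163 - 256 = -93.)

-93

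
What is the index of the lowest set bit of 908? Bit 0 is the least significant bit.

908 = 1110001100
Trailing zeros: 2, so the lowest set bit is bit 2 (value 4).

2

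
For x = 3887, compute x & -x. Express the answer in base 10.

x = 111100101111 = 3887
-x (two's complement) = …000011010001
AND   = 000000000001 = 1
(x & -x isolates the lowest set bit of x.)

1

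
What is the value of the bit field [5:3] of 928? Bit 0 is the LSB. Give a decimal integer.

v = 1110100000
Shift right by 3: 1110100
Mask low 3 bits: 100 = 4

4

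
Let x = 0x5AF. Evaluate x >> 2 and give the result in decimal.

0x5AF = 10110101111
shift right by 2 → 00101101011 = 363
(equivalently, floor(1455 / 4))

363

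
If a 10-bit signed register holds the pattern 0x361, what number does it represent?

-159

pattern = 1101100001 (MSB is 1 ⇒ negative)
Invert: 0010011110, add 1 → 0010011111 = 159, so the value is -159.
(Equivalently: 865 - 2^10 = 865 - 1024 = -159.)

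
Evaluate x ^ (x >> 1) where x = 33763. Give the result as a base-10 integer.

x = 1000001111100011 = 33763
x>>1 = 0100000111110001
XOR  = 1100001000010010 = 49682
(x ^ (x >> 1) gives the standard binary-reflected Gray code of x.)

49682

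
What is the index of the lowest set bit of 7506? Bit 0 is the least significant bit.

7506 = 1110101010010
Trailing zeros: 1, so the lowest set bit is bit 1 (value 2).

1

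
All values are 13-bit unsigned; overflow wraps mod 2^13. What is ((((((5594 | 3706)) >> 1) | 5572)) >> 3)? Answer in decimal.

1023

5594 = 1010111011010
3706 = 0111001111010
→ | → 1111111111010 = 8186
→ >> 1 → 0111111111101 = 4093
5572 = 1010111000100
→ | → 1111111111101 = 8189
→ >> 3 → 0001111111111 = 1023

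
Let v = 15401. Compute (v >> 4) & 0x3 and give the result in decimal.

v = 011110000101001
Shift right by 4: 01111000010
Mask low 2 bits: 10 = 2

2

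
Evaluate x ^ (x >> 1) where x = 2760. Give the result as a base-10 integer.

x = 101011001000 = 2760
x>>1 = 010101100100
XOR  = 111110101100 = 4012
(x ^ (x >> 1) gives the standard binary-reflected Gray code of x.)

4012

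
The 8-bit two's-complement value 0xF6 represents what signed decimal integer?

-10

pattern = 11110110 (MSB is 1 ⇒ negative)
Invert: 00001001, add 1 → 00001010 = 10, so the value is -10.
(Equivalently: 246 - 2^8 = 246 - 256 = -10.)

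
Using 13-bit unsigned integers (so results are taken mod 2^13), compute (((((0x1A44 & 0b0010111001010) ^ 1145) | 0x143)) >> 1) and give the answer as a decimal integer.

701

0x1A44 = 1101001000100
0b0010111001010 = 0010111001010
→ & → 0000001000000 = 64
1145 = 0010001111001
→ ^ → 0010000111001 = 1081
0x143 = 0000101000011
→ | → 0010101111011 = 1403
→ >> 1 → 0001010111101 = 701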